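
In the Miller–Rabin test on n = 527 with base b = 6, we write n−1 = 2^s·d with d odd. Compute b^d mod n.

150

527 − 1 = 526 = 2^1 · 263, so d = 263.
6^1 ≡ 6 (mod 527)
6^2 ≡ 6^2 = 36 ≡ 36 (mod 527)
6^4 ≡ 36^2 = 1296 ≡ 242 (mod 527)
6^8 ≡ 242^2 = 58564 ≡ 67 (mod 527)
6^16 ≡ 67^2 = 4489 ≡ 273 (mod 527)
6^32 ≡ 273^2 = 74529 ≡ 222 (mod 527)
6^64 ≡ 222^2 = 49284 ≡ 273 (mod 527)
6^128 ≡ 273^2 = 74529 ≡ 222 (mod 527)
6^256 ≡ 222^2 = 49284 ≡ 273 (mod 527)
263 = 256 + 4 + 2 + 1 in binary powers of 2.
So 6^263 ≡ 273 · 242 · 36 · 6 ≡ 150 (mod 527).
Squaring chain: 150; never reaches −1, so base 6 is a Miller–Rabin witness that 527 is composite.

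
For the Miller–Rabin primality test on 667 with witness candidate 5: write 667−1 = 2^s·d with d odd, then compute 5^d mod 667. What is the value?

667 − 1 = 666 = 2^1 · 333, so d = 333.
5^1 ≡ 5 (mod 667)
5^2 ≡ 5^2 = 25 ≡ 25 (mod 667)
5^4 ≡ 25^2 = 625 ≡ 625 (mod 667)
5^8 ≡ 625^2 = 390625 ≡ 430 (mod 667)
5^16 ≡ 430^2 = 184900 ≡ 141 (mod 667)
5^32 ≡ 141^2 = 19881 ≡ 538 (mod 667)
5^64 ≡ 538^2 = 289444 ≡ 633 (mod 667)
5^128 ≡ 633^2 = 400689 ≡ 489 (mod 667)
5^256 ≡ 489^2 = 239121 ≡ 335 (mod 667)
333 = 256 + 64 + 8 + 4 + 1 in binary powers of 2.
So 5^333 ≡ 335 · 633 · 430 · 625 · 5 ≡ 332 (mod 667).
Squaring chain: 332; never reaches −1, so base 5 is a Miller–Rabin witness that 667 is composite.

332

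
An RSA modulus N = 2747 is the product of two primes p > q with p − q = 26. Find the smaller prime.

Since p = q + 26, we have 2747 = q(q + 26), so q² + 26q − 2747 = 0.
Discriminant: 26² + 4·2747 = 676 + 10988 = 11664; √11664 = 108.
q = (−26 + 108)/2 = 41, and p = q + 26 = 67.
Check: 41 · 67 = 2747.

41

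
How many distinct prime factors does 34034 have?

34034 = 2 · 17017
17017 = 7 · 2431
2431 = 11 · 221
221 = 13 · 17
34034 = 2 · 7 · 11 · 13 · 17, which has 5 distinct prime factors.

5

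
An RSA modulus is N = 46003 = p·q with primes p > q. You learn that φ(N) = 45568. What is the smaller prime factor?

φ(n) = (p−1)(q−1) = n − (p+q) + 1, so p + q = 46003 − 45568 + 1 = 436.
p and q are the roots of t² − 436t + 46003 = 0.
Discriminant: 436² − 4·46003 = 190096 − 184012 = 6084; √6084 = 78.
q = (436 − 78)/2 = 179, p = (436 + 78)/2 = 257.
Check: 179 · 257 = 46003.

179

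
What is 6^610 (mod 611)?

6^1 ≡ 6 (mod 611)
6^2 ≡ 6^2 = 36 ≡ 36 (mod 611)
6^4 ≡ 36^2 = 1296 ≡ 74 (mod 611)
6^8 ≡ 74^2 = 5476 ≡ 588 (mod 611)
6^16 ≡ 588^2 = 345744 ≡ 529 (mod 611)
6^32 ≡ 529^2 = 279841 ≡ 3 (mod 611)
6^64 ≡ 3^2 = 9 ≡ 9 (mod 611)
6^128 ≡ 9^2 = 81 ≡ 81 (mod 611)
6^256 ≡ 81^2 = 6561 ≡ 451 (mod 611)
6^512 ≡ 451^2 = 203401 ≡ 549 (mod 611)
610 = 512 + 64 + 32 + 2 in binary powers of 2.
So 6^610 ≡ 549 · 9 · 3 · 36 ≡ 225 (mod 611).
Since 225 ≠ 1, base 6 is a Fermat witness: 611 is composite.

225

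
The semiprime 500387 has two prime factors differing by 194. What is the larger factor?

Since p = q + 194, we have 500387 = q(q + 194), so q² + 194q − 500387 = 0.
Discriminant: 194² + 4·500387 = 37636 + 2001548 = 2039184; √2039184 = 1428.
q = (−194 + 1428)/2 = 617, and p = q + 194 = 811.
Check: 617 · 811 = 500387.

811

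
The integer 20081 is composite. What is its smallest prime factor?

20081 is odd.
Digit sum 11, not divisible by 3.
Ends in 1: not divisible by 5.
7: 20081 = 7·2868 + 5
11: 20081 = 11·1825 + 6
13: 20081 = 13·1544 + 9
17: 20081 = 17·1181 + 4
19: 20081 = 19·1056 + 17
23: 20081 = 23·873 + 2
29: 20081 = 29·692 + 13
31: 20081 = 31·647 + 24
37: 20081 = 37·542 + 27
41: 20081 = 41·489 + 32
43: 20081 = 43·467

43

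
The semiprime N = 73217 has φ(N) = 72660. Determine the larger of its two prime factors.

347

φ(n) = (p−1)(q−1) = n − (p+q) + 1, so p + q = 73217 − 72660 + 1 = 558.
p and q are the roots of t² − 558t + 73217 = 0.
Discriminant: 558² − 4·73217 = 311364 − 292868 = 18496; √18496 = 136.
q = (558 − 136)/2 = 211, p = (558 + 136)/2 = 347.
Check: 211 · 347 = 73217.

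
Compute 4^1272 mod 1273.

729

4^1 ≡ 4 (mod 1273)
4^2 ≡ 4^2 = 16 ≡ 16 (mod 1273)
4^4 ≡ 16^2 = 256 ≡ 256 (mod 1273)
4^8 ≡ 256^2 = 65536 ≡ 613 (mod 1273)
4^16 ≡ 613^2 = 375769 ≡ 234 (mod 1273)
4^32 ≡ 234^2 = 54756 ≡ 17 (mod 1273)
4^64 ≡ 17^2 = 289 ≡ 289 (mod 1273)
4^128 ≡ 289^2 = 83521 ≡ 776 (mod 1273)
4^256 ≡ 776^2 = 602176 ≡ 47 (mod 1273)
4^512 ≡ 47^2 = 2209 ≡ 936 (mod 1273)
4^1024 ≡ 936^2 = 876096 ≡ 272 (mod 1273)
1272 = 1024 + 128 + 64 + 32 + 16 + 8 in binary powers of 2.
So 4^1272 ≡ 272 · 776 · 289 · 17 · 234 · 613 ≡ 729 (mod 1273).
Since 729 ≠ 1, base 4 is a Fermat witness: 1273 is composite.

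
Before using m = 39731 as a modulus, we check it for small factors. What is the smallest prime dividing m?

39731 is odd.
Digit sum 23, not divisible by 3.
Ends in 1: not divisible by 5.
7: 39731 = 7·5675 + 6
11: 39731 = 11·3611 + 10
13: 39731 = 13·3056 + 3
17: 39731 = 17·2337 + 2
19: 39731 = 19·2091 + 2
23: 39731 = 23·1727 + 10
29: 39731 = 29·1370 + 1
31: 39731 = 31·1281 + 20
37: 39731 = 37·1073 + 30
41: 39731 = 41·969 + 2
43: 39731 = 43·923 + 42
47: 39731 = 47·845 + 16
53: 39731 = 53·749 + 34
59: 39731 = 59·673 + 24
61: 39731 = 61·651 + 20
67: 39731 = 67·593

67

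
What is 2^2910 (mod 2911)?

245

2^1 ≡ 2 (mod 2911)
2^2 ≡ 2^2 = 4 ≡ 4 (mod 2911)
2^4 ≡ 4^2 = 16 ≡ 16 (mod 2911)
2^8 ≡ 16^2 = 256 ≡ 256 (mod 2911)
2^16 ≡ 256^2 = 65536 ≡ 1494 (mod 2911)
2^32 ≡ 1494^2 = 2232036 ≡ 2210 (mod 2911)
2^64 ≡ 2210^2 = 4884100 ≡ 2353 (mod 2911)
2^128 ≡ 2353^2 = 5536609 ≡ 2798 (mod 2911)
2^256 ≡ 2798^2 = 7828804 ≡ 1125 (mod 2911)
2^512 ≡ 1125^2 = 1265625 ≡ 2251 (mod 2911)
2^1024 ≡ 2251^2 = 5067001 ≡ 1861 (mod 2911)
2^2048 ≡ 1861^2 = 3463321 ≡ 2142 (mod 2911)
2910 = 2048 + 512 + 256 + 64 + 16 + 8 + 4 + 2 in binary powers of 2.
So 2^2910 ≡ 2142 · 2251 · 1125 · 2353 · 1494 · 256 · 16 · 4 ≡ 245 (mod 2911).
Since 245 ≠ 1, base 2 is a Fermat witness: 2911 is composite.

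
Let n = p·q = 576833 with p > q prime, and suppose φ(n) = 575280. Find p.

φ(n) = (p−1)(q−1) = n − (p+q) + 1, so p + q = 576833 − 575280 + 1 = 1554.
p and q are the roots of t² − 1554t + 576833 = 0.
Discriminant: 1554² − 4·576833 = 2414916 − 2307332 = 107584; √107584 = 328.
q = (1554 − 328)/2 = 613, p = (1554 + 328)/2 = 941.
Check: 613 · 941 = 576833.

941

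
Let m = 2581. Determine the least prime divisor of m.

29

2581 is odd.
Digit sum 16, not divisible by 3.
Ends in 1: not divisible by 5.
7: 2581 = 7·368 + 5
11: 2581 = 11·234 + 7
13: 2581 = 13·198 + 7
17: 2581 = 17·151 + 14
19: 2581 = 19·135 + 16
23: 2581 = 23·112 + 5
29: 2581 = 29·89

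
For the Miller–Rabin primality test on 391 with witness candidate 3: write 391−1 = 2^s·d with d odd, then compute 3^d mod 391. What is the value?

282

391 − 1 = 390 = 2^1 · 195, so d = 195.
3^1 ≡ 3 (mod 391)
3^2 ≡ 3^2 = 9 ≡ 9 (mod 391)
3^4 ≡ 9^2 = 81 ≡ 81 (mod 391)
3^8 ≡ 81^2 = 6561 ≡ 305 (mod 391)
3^16 ≡ 305^2 = 93025 ≡ 358 (mod 391)
3^32 ≡ 358^2 = 128164 ≡ 307 (mod 391)
3^64 ≡ 307^2 = 94249 ≡ 18 (mod 391)
3^128 ≡ 18^2 = 324 ≡ 324 (mod 391)
195 = 128 + 64 + 2 + 1 in binary powers of 2.
So 3^195 ≡ 324 · 18 · 9 · 3 ≡ 282 (mod 391).
Squaring chain: 282; never reaches −1, so base 3 is a Miller–Rabin witness that 391 is composite.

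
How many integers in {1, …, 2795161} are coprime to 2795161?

Factor: 2795161 = 107 · 151 · 173.
φ(2795161) = (107−1) · (151−1) · (173−1) = 106 · 150 · 172 = 2734800.

2734800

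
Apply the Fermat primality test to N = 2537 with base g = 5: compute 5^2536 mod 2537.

5^1 ≡ 5 (mod 2537)
5^2 ≡ 5^2 = 25 ≡ 25 (mod 2537)
5^4 ≡ 25^2 = 625 ≡ 625 (mod 2537)
5^8 ≡ 625^2 = 390625 ≡ 2464 (mod 2537)
5^16 ≡ 2464^2 = 6071296 ≡ 255 (mod 2537)
5^32 ≡ 255^2 = 65025 ≡ 1600 (mod 2537)
5^64 ≡ 1600^2 = 2560000 ≡ 167 (mod 2537)
5^128 ≡ 167^2 = 27889 ≡ 2519 (mod 2537)
5^256 ≡ 2519^2 = 6345361 ≡ 324 (mod 2537)
5^512 ≡ 324^2 = 104976 ≡ 959 (mod 2537)
5^1024 ≡ 959^2 = 919681 ≡ 1287 (mod 2537)
5^2048 ≡ 1287^2 = 1656369 ≡ 2245 (mod 2537)
2536 = 2048 + 256 + 128 + 64 + 32 + 8 in binary powers of 2.
So 5^2536 ≡ 2245 · 324 · 2519 · 167 · 1600 · 2464 ≡ 1975 (mod 2537).
Since 1975 ≠ 1, base 5 is a Fermat witness: 2537 is composite.

1975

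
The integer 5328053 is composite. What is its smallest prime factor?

71

5328053 is odd.
Digit sum 26, not divisible by 3.
Ends in 3: not divisible by 5.
7: 5328053 = 7·761150 + 3
11: 5328053 = 11·484368 + 5
13: 5328053 = 13·409850 + 3
17: 5328053 = 17·313414 + 15
19: 5328053 = 19·280423 + 16
23: 5328053 = 23·231654 + 11
29: 5328053 = 29·183725 + 28
31: 5328053 = 31·171872 + 21
37: 5328053 = 37·144001 + 16
41: 5328053 = 41·129952 + 21
43: 5328053 = 43·123908 + 9
47: 5328053 = 47·113362 + 39
53: 5328053 = 53·100529 + 16
59: 5328053 = 59·90305 + 58
61: 5328053 = 61·87345 + 8
67: 5328053 = 67·79523 + 12
71: 5328053 = 71·75043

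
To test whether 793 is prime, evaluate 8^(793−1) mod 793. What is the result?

729

8^1 ≡ 8 (mod 793)
8^2 ≡ 8^2 = 64 ≡ 64 (mod 793)
8^4 ≡ 64^2 = 4096 ≡ 131 (mod 793)
8^8 ≡ 131^2 = 17161 ≡ 508 (mod 793)
8^16 ≡ 508^2 = 258064 ≡ 339 (mod 793)
8^32 ≡ 339^2 = 114921 ≡ 729 (mod 793)
8^64 ≡ 729^2 = 531441 ≡ 131 (mod 793)
8^128 ≡ 131^2 = 17161 ≡ 508 (mod 793)
8^256 ≡ 508^2 = 258064 ≡ 339 (mod 793)
8^512 ≡ 339^2 = 114921 ≡ 729 (mod 793)
792 = 512 + 256 + 16 + 8 in binary powers of 2.
So 8^792 ≡ 729 · 339 · 339 · 508 ≡ 729 (mod 793).
Since 729 ≠ 1, base 8 is a Fermat witness: 793 is composite.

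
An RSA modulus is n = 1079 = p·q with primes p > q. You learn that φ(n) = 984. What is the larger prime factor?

φ(n) = (p−1)(q−1) = n − (p+q) + 1, so p + q = 1079 − 984 + 1 = 96.
p and q are the roots of t² − 96t + 1079 = 0.
Discriminant: 96² − 4·1079 = 9216 − 4316 = 4900; √4900 = 70.
q = (96 − 70)/2 = 13, p = (96 + 70)/2 = 83.
Check: 13 · 83 = 1079.

83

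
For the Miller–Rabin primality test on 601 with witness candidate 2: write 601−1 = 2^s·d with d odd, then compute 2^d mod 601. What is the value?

601 − 1 = 600 = 2^3 · 75, so d = 75.
2^1 ≡ 2 (mod 601)
2^2 ≡ 2^2 = 4 ≡ 4 (mod 601)
2^4 ≡ 4^2 = 16 ≡ 16 (mod 601)
2^8 ≡ 16^2 = 256 ≡ 256 (mod 601)
2^16 ≡ 256^2 = 65536 ≡ 27 (mod 601)
2^32 ≡ 27^2 = 729 ≡ 128 (mod 601)
2^64 ≡ 128^2 = 16384 ≡ 157 (mod 601)
75 = 64 + 8 + 2 + 1 in binary powers of 2.
So 2^75 ≡ 157 · 256 · 4 · 2 ≡ 1 (mod 601).
Since 2^d ≡ 1 (mod 601), base 2 does not prove 601 composite.

1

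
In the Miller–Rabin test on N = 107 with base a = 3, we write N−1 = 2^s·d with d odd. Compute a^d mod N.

1

107 − 1 = 106 = 2^1 · 53, so d = 53.
3^1 ≡ 3 (mod 107)
3^2 ≡ 3^2 = 9 ≡ 9 (mod 107)
3^4 ≡ 9^2 = 81 ≡ 81 (mod 107)
3^8 ≡ 81^2 = 6561 ≡ 34 (mod 107)
3^16 ≡ 34^2 = 1156 ≡ 86 (mod 107)
3^32 ≡ 86^2 = 7396 ≡ 13 (mod 107)
53 = 32 + 16 + 4 + 1 in binary powers of 2.
So 3^53 ≡ 13 · 86 · 81 · 3 ≡ 1 (mod 107).
Since 3^d ≡ 1 (mod 107), base 3 does not prove 107 composite.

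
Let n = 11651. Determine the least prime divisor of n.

11651 is odd.
Digit sum 14, not divisible by 3.
Ends in 1: not divisible by 5.
7: 11651 = 7·1664 + 3
11: 11651 = 11·1059 + 2
13: 11651 = 13·896 + 3
17: 11651 = 17·685 + 6
19: 11651 = 19·613 + 4
23: 11651 = 23·506 + 13
29: 11651 = 29·401 + 22
31: 11651 = 31·375 + 26
37: 11651 = 37·314 + 33
41: 11651 = 41·284 + 7
43: 11651 = 43·270 + 41
47: 11651 = 47·247 + 42
53: 11651 = 53·219 + 44
59: 11651 = 59·197 + 28
61: 11651 = 61·191

61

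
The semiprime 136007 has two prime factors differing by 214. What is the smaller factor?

277

Since p = q + 214, we have 136007 = q(q + 214), so q² + 214q − 136007 = 0.
Discriminant: 214² + 4·136007 = 45796 + 544028 = 589824; √589824 = 768.
q = (−214 + 768)/2 = 277, and p = q + 214 = 491.
Check: 277 · 491 = 136007.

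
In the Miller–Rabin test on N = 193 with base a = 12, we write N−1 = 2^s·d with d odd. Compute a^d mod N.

184

193 − 1 = 192 = 2^6 · 3, so d = 3.
12^1 ≡ 12 (mod 193)
12^2 ≡ 12^2 = 144 ≡ 144 (mod 193)
3 = 2 + 1 in binary powers of 2.
So 12^3 ≡ 144 · 12 ≡ 184 (mod 193).
Squaring chain: 184 → 81 → 192 → 1 → 1 → 1; reaches −1, so base 12 does not prove 193 composite.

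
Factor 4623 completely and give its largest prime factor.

4623 = 3 · 1541
1541 = 23 · 67
67 is prime.
So 4623 = 3 · 23 · 67; the largest prime factor is 67.

67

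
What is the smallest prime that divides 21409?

79

21409 is odd.
Digit sum 16, not divisible by 3.
Ends in 9: not divisible by 5.
7: 21409 = 7·3058 + 3
11: 21409 = 11·1946 + 3
13: 21409 = 13·1646 + 11
17: 21409 = 17·1259 + 6
19: 21409 = 19·1126 + 15
23: 21409 = 23·930 + 19
29: 21409 = 29·738 + 7
31: 21409 = 31·690 + 19
37: 21409 = 37·578 + 23
41: 21409 = 41·522 + 7
43: 21409 = 43·497 + 38
47: 21409 = 47·455 + 24
53: 21409 = 53·403 + 50
59: 21409 = 59·362 + 51
61: 21409 = 61·350 + 59
67: 21409 = 67·319 + 36
71: 21409 = 71·301 + 38
73: 21409 = 73·293 + 20
79: 21409 = 79·271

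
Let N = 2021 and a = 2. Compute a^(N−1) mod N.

661

2^1 ≡ 2 (mod 2021)
2^2 ≡ 2^2 = 4 ≡ 4 (mod 2021)
2^4 ≡ 4^2 = 16 ≡ 16 (mod 2021)
2^8 ≡ 16^2 = 256 ≡ 256 (mod 2021)
2^16 ≡ 256^2 = 65536 ≡ 864 (mod 2021)
2^32 ≡ 864^2 = 746496 ≡ 747 (mod 2021)
2^64 ≡ 747^2 = 558009 ≡ 213 (mod 2021)
2^128 ≡ 213^2 = 45369 ≡ 907 (mod 2021)
2^256 ≡ 907^2 = 822649 ≡ 102 (mod 2021)
2^512 ≡ 102^2 = 10404 ≡ 299 (mod 2021)
2^1024 ≡ 299^2 = 89401 ≡ 477 (mod 2021)
2020 = 1024 + 512 + 256 + 128 + 64 + 32 + 4 in binary powers of 2.
So 2^2020 ≡ 477 · 299 · 102 · 907 · 213 · 747 · 16 ≡ 661 (mod 2021).
Since 661 ≠ 1, base 2 is a Fermat witness: 2021 is composite.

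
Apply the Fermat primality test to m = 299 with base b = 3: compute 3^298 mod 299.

3

3^1 ≡ 3 (mod 299)
3^2 ≡ 3^2 = 9 ≡ 9 (mod 299)
3^4 ≡ 9^2 = 81 ≡ 81 (mod 299)
3^8 ≡ 81^2 = 6561 ≡ 282 (mod 299)
3^16 ≡ 282^2 = 79524 ≡ 289 (mod 299)
3^32 ≡ 289^2 = 83521 ≡ 100 (mod 299)
3^64 ≡ 100^2 = 10000 ≡ 133 (mod 299)
3^128 ≡ 133^2 = 17689 ≡ 48 (mod 299)
3^256 ≡ 48^2 = 2304 ≡ 211 (mod 299)
298 = 256 + 32 + 8 + 2 in binary powers of 2.
So 3^298 ≡ 211 · 100 · 282 · 9 ≡ 3 (mod 299).
Since 3 ≠ 1, base 3 is a Fermat witness: 299 is composite.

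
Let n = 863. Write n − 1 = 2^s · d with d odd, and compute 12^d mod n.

863 − 1 = 862 = 2^1 · 431, so d = 431.
12^1 ≡ 12 (mod 863)
12^2 ≡ 12^2 = 144 ≡ 144 (mod 863)
12^4 ≡ 144^2 = 20736 ≡ 24 (mod 863)
12^8 ≡ 24^2 = 576 ≡ 576 (mod 863)
12^16 ≡ 576^2 = 331776 ≡ 384 (mod 863)
12^32 ≡ 384^2 = 147456 ≡ 746 (mod 863)
12^64 ≡ 746^2 = 556516 ≡ 744 (mod 863)
12^128 ≡ 744^2 = 553536 ≡ 353 (mod 863)
12^256 ≡ 353^2 = 124609 ≡ 337 (mod 863)
431 = 256 + 128 + 32 + 8 + 4 + 2 + 1 in binary powers of 2.
So 12^431 ≡ 337 · 353 · 746 · 576 · 24 · 144 · 12 ≡ 1 (mod 863).
Since 12^d ≡ 1 (mod 863), base 12 does not prove 863 composite.

1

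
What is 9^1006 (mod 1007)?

99

9^1 ≡ 9 (mod 1007)
9^2 ≡ 9^2 = 81 ≡ 81 (mod 1007)
9^4 ≡ 81^2 = 6561 ≡ 519 (mod 1007)
9^8 ≡ 519^2 = 269361 ≡ 492 (mod 1007)
9^16 ≡ 492^2 = 242064 ≡ 384 (mod 1007)
9^32 ≡ 384^2 = 147456 ≡ 434 (mod 1007)
9^64 ≡ 434^2 = 188356 ≡ 47 (mod 1007)
9^128 ≡ 47^2 = 2209 ≡ 195 (mod 1007)
9^256 ≡ 195^2 = 38025 ≡ 766 (mod 1007)
9^512 ≡ 766^2 = 586756 ≡ 682 (mod 1007)
1006 = 512 + 256 + 128 + 64 + 32 + 8 + 4 + 2 in binary powers of 2.
So 9^1006 ≡ 682 · 766 · 195 · 47 · 434 · 492 · 519 · 81 ≡ 99 (mod 1007).
Since 99 ≠ 1, base 9 is a Fermat witness: 1007 is composite.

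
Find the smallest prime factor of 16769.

16769 is odd.
Digit sum 29, not divisible by 3.
Ends in 9: not divisible by 5.
7: 16769 = 7·2395 + 4
11: 16769 = 11·1524 + 5
13: 16769 = 13·1289 + 12
17: 16769 = 17·986 + 7
19: 16769 = 19·882 + 11
23: 16769 = 23·729 + 2
29: 16769 = 29·578 + 7
31: 16769 = 31·540 + 29
37: 16769 = 37·453 + 8
41: 16769 = 41·409

41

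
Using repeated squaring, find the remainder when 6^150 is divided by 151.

6^1 ≡ 6 (mod 151)
6^2 ≡ 6^2 = 36 ≡ 36 (mod 151)
6^4 ≡ 36^2 = 1296 ≡ 88 (mod 151)
6^8 ≡ 88^2 = 7744 ≡ 43 (mod 151)
6^16 ≡ 43^2 = 1849 ≡ 37 (mod 151)
6^32 ≡ 37^2 = 1369 ≡ 10 (mod 151)
6^64 ≡ 10^2 = 100 ≡ 100 (mod 151)
6^128 ≡ 100^2 = 10000 ≡ 34 (mod 151)
150 = 128 + 16 + 4 + 2 in binary powers of 2.
So 6^150 ≡ 34 · 37 · 88 · 36 ≡ 1 (mod 151).
Since the result is 1, base 6 gives no evidence that 151 is composite.

1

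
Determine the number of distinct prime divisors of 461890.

461890 = 2 · 230945
230945 = 5 · 46189
46189 = 11 · 4199
4199 = 13 · 323
323 = 17 · 19
461890 = 2 · 5 · 11 · 13 · 17 · 19, which has 6 distinct prime factors.

6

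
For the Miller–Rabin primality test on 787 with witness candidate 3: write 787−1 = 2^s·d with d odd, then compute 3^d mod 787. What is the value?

786

787 − 1 = 786 = 2^1 · 393, so d = 393.
3^1 ≡ 3 (mod 787)
3^2 ≡ 3^2 = 9 ≡ 9 (mod 787)
3^4 ≡ 9^2 = 81 ≡ 81 (mod 787)
3^8 ≡ 81^2 = 6561 ≡ 265 (mod 787)
3^16 ≡ 265^2 = 70225 ≡ 182 (mod 787)
3^32 ≡ 182^2 = 33124 ≡ 70 (mod 787)
3^64 ≡ 70^2 = 4900 ≡ 178 (mod 787)
3^128 ≡ 178^2 = 31684 ≡ 204 (mod 787)
3^256 ≡ 204^2 = 41616 ≡ 692 (mod 787)
393 = 256 + 128 + 8 + 1 in binary powers of 2.
So 3^393 ≡ 692 · 204 · 265 · 3 ≡ 786 (mod 787).
Since 3^d ≡ 786 (mod 787), base 3 does not prove 787 composite.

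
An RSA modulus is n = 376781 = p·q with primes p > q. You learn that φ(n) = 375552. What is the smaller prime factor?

φ(n) = (p−1)(q−1) = n − (p+q) + 1, so p + q = 376781 − 375552 + 1 = 1230.
p and q are the roots of t² − 1230t + 376781 = 0.
Discriminant: 1230² − 4·376781 = 1512900 − 1507124 = 5776; √5776 = 76.
q = (1230 − 76)/2 = 577, p = (1230 + 76)/2 = 653.
Check: 577 · 653 = 376781.

577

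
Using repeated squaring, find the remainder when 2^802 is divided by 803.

2^1 ≡ 2 (mod 803)
2^2 ≡ 2^2 = 4 ≡ 4 (mod 803)
2^4 ≡ 4^2 = 16 ≡ 16 (mod 803)
2^8 ≡ 16^2 = 256 ≡ 256 (mod 803)
2^16 ≡ 256^2 = 65536 ≡ 493 (mod 803)
2^32 ≡ 493^2 = 243049 ≡ 543 (mod 803)
2^64 ≡ 543^2 = 294849 ≡ 148 (mod 803)
2^128 ≡ 148^2 = 21904 ≡ 223 (mod 803)
2^256 ≡ 223^2 = 49729 ≡ 746 (mod 803)
2^512 ≡ 746^2 = 556516 ≡ 37 (mod 803)
802 = 512 + 256 + 32 + 2 in binary powers of 2.
So 2^802 ≡ 37 · 746 · 543 · 4 ≡ 367 (mod 803).
Since 367 ≠ 1, base 2 is a Fermat witness: 803 is composite.

367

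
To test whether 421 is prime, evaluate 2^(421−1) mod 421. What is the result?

1

2^1 ≡ 2 (mod 421)
2^2 ≡ 2^2 = 4 ≡ 4 (mod 421)
2^4 ≡ 4^2 = 16 ≡ 16 (mod 421)
2^8 ≡ 16^2 = 256 ≡ 256 (mod 421)
2^16 ≡ 256^2 = 65536 ≡ 281 (mod 421)
2^32 ≡ 281^2 = 78961 ≡ 234 (mod 421)
2^64 ≡ 234^2 = 54756 ≡ 26 (mod 421)
2^128 ≡ 26^2 = 676 ≡ 255 (mod 421)
2^256 ≡ 255^2 = 65025 ≡ 191 (mod 421)
420 = 256 + 128 + 32 + 4 in binary powers of 2.
So 2^420 ≡ 191 · 255 · 234 · 16 ≡ 1 (mod 421).
Since the result is 1, base 2 gives no evidence that 421 is composite.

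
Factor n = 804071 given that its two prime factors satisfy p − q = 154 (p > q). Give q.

Since p = q + 154, we have 804071 = q(q + 154), so q² + 154q − 804071 = 0.
Discriminant: 154² + 4·804071 = 23716 + 3216284 = 3240000; √3240000 = 1800.
q = (−154 + 1800)/2 = 823, and p = q + 154 = 977.
Check: 823 · 977 = 804071.

823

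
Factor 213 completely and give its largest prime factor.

213 = 3 · 71
71 is prime.
So 213 = 3 · 71; the largest prime factor is 71.

71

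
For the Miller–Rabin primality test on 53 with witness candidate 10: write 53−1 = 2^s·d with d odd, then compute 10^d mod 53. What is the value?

1

53 − 1 = 52 = 2^2 · 13, so d = 13.
10^1 ≡ 10 (mod 53)
10^2 ≡ 10^2 = 100 ≡ 47 (mod 53)
10^4 ≡ 47^2 = 2209 ≡ 36 (mod 53)
10^8 ≡ 36^2 = 1296 ≡ 24 (mod 53)
13 = 8 + 4 + 1 in binary powers of 2.
So 10^13 ≡ 24 · 36 · 10 ≡ 1 (mod 53).
Since 10^d ≡ 1 (mod 53), base 10 does not prove 53 composite.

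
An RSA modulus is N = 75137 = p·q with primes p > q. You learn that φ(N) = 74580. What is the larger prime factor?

φ(n) = (p−1)(q−1) = n − (p+q) + 1, so p + q = 75137 − 74580 + 1 = 558.
p and q are the roots of t² − 558t + 75137 = 0.
Discriminant: 558² − 4·75137 = 311364 − 300548 = 10816; √10816 = 104.
q = (558 − 104)/2 = 227, p = (558 + 104)/2 = 331.
Check: 227 · 331 = 75137.

331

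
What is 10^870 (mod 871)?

10^1 ≡ 10 (mod 871)
10^2 ≡ 10^2 = 100 ≡ 100 (mod 871)
10^4 ≡ 100^2 = 10000 ≡ 419 (mod 871)
10^8 ≡ 419^2 = 175561 ≡ 490 (mod 871)
10^16 ≡ 490^2 = 240100 ≡ 575 (mod 871)
10^32 ≡ 575^2 = 330625 ≡ 516 (mod 871)
10^64 ≡ 516^2 = 266256 ≡ 601 (mod 871)
10^128 ≡ 601^2 = 361201 ≡ 607 (mod 871)
10^256 ≡ 607^2 = 368449 ≡ 16 (mod 871)
10^512 ≡ 16^2 = 256 ≡ 256 (mod 871)
870 = 512 + 256 + 64 + 32 + 4 + 2 in binary powers of 2.
So 10^870 ≡ 256 · 16 · 601 · 516 · 419 · 100 ≡ 625 (mod 871).
Since 625 ≠ 1, base 10 is a Fermat witness: 871 is composite.

625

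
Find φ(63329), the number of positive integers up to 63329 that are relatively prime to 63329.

53136

Factor: 63329 = 7 · 83 · 109.
φ(63329) = (7−1) · (83−1) · (109−1) = 6 · 82 · 108 = 53136.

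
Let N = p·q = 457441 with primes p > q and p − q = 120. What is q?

Since p = q + 120, we have 457441 = q(q + 120), so q² + 120q − 457441 = 0.
Discriminant: 120² + 4·457441 = 14400 + 1829764 = 1844164; √1844164 = 1358.
q = (−120 + 1358)/2 = 619, and p = q + 120 = 739.
Check: 619 · 739 = 457441.

619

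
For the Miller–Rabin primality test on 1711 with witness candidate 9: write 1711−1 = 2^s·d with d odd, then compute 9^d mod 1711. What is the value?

1711 − 1 = 1710 = 2^1 · 855, so d = 855.
9^1 ≡ 9 (mod 1711)
9^2 ≡ 9^2 = 81 ≡ 81 (mod 1711)
9^4 ≡ 81^2 = 6561 ≡ 1428 (mod 1711)
9^8 ≡ 1428^2 = 2039184 ≡ 1383 (mod 1711)
9^16 ≡ 1383^2 = 1912689 ≡ 1502 (mod 1711)
9^32 ≡ 1502^2 = 2256004 ≡ 906 (mod 1711)
9^64 ≡ 906^2 = 820836 ≡ 1267 (mod 1711)
9^128 ≡ 1267^2 = 1605289 ≡ 371 (mod 1711)
9^256 ≡ 371^2 = 137641 ≡ 761 (mod 1711)
9^512 ≡ 761^2 = 579121 ≡ 803 (mod 1711)
855 = 512 + 256 + 64 + 16 + 4 + 2 + 1 in binary powers of 2.
So 9^855 ≡ 803 · 761 · 1267 · 1502 · 1428 · 81 · 9 ≡ 1082 (mod 1711).
Squaring chain: 1082; never reaches −1, so base 9 is a Miller–Rabin witness that 1711 is composite.

1082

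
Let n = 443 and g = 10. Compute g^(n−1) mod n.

10^1 ≡ 10 (mod 443)
10^2 ≡ 10^2 = 100 ≡ 100 (mod 443)
10^4 ≡ 100^2 = 10000 ≡ 254 (mod 443)
10^8 ≡ 254^2 = 64516 ≡ 281 (mod 443)
10^16 ≡ 281^2 = 78961 ≡ 107 (mod 443)
10^32 ≡ 107^2 = 11449 ≡ 374 (mod 443)
10^64 ≡ 374^2 = 139876 ≡ 331 (mod 443)
10^128 ≡ 331^2 = 109561 ≡ 140 (mod 443)
10^256 ≡ 140^2 = 19600 ≡ 108 (mod 443)
442 = 256 + 128 + 32 + 16 + 8 + 2 in binary powers of 2.
So 10^442 ≡ 108 · 140 · 374 · 107 · 281 · 100 ≡ 1 (mod 443).
Since the result is 1, base 10 gives no evidence that 443 is composite.

1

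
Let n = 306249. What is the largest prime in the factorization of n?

306249 = 3 · 102083
102083 = 31 · 3293
3293 = 37 · 89
89 is prime.
So 306249 = 3 · 31 · 37 · 89; the largest prime factor is 89.

89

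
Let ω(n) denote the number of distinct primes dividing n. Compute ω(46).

2

46 = 2 · 23
46 = 2 · 23, which has 2 distinct prime factors.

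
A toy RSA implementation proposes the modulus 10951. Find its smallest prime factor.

10951 is odd.
Digit sum 16, not divisible by 3.
Ends in 1: not divisible by 5.
7: 10951 = 7·1564 + 3
11: 10951 = 11·995 + 6
13: 10951 = 13·842 + 5
17: 10951 = 17·644 + 3
19: 10951 = 19·576 + 7
23: 10951 = 23·476 + 3
29: 10951 = 29·377 + 18
31: 10951 = 31·353 + 8
37: 10951 = 37·295 + 36
41: 10951 = 41·267 + 4
43: 10951 = 43·254 + 29
47: 10951 = 47·233

47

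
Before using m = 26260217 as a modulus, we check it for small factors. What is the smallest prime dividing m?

26260217 is odd.
Digit sum 26, not divisible by 3.
Ends in 7: not divisible by 5.
7: 26260217 = 7·3751459 + 4
11: 26260217 = 11·2387292 + 5
13: 26260217 = 13·2020016 + 9
17: 26260217 = 17·1544718 + 11
19: 26260217 = 19·1382116 + 13
23: 26260217 = 23·1141748 + 13
29: 26260217 = 29·905524 + 21
31: 26260217 = 31·847103 + 24
37: 26260217 = 37·709735 + 22
41: 26260217 = 41·640493 + 4
43: 26260217 = 43·610702 + 31
47: 26260217 = 47·558728 + 1
53: 26260217 = 53·495475 + 42
59: 26260217 = 59·445088 + 25
61: 26260217 = 61·430495 + 22
67: 26260217 = 67·391943 + 36
71: 26260217 = 71·369862 + 15
73: 26260217 = 73·359729

73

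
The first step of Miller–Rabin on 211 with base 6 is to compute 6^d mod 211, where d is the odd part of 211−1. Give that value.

1

211 − 1 = 210 = 2^1 · 105, so d = 105.
6^1 ≡ 6 (mod 211)
6^2 ≡ 6^2 = 36 ≡ 36 (mod 211)
6^4 ≡ 36^2 = 1296 ≡ 30 (mod 211)
6^8 ≡ 30^2 = 900 ≡ 56 (mod 211)
6^16 ≡ 56^2 = 3136 ≡ 182 (mod 211)
6^32 ≡ 182^2 = 33124 ≡ 208 (mod 211)
6^64 ≡ 208^2 = 43264 ≡ 9 (mod 211)
105 = 64 + 32 + 8 + 1 in binary powers of 2.
So 6^105 ≡ 9 · 208 · 56 · 6 ≡ 1 (mod 211).
Since 6^d ≡ 1 (mod 211), base 6 does not prove 211 composite.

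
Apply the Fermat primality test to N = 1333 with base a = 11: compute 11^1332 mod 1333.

11^1 ≡ 11 (mod 1333)
11^2 ≡ 11^2 = 121 ≡ 121 (mod 1333)
11^4 ≡ 121^2 = 14641 ≡ 1311 (mod 1333)
11^8 ≡ 1311^2 = 1718721 ≡ 484 (mod 1333)
11^16 ≡ 484^2 = 234256 ≡ 981 (mod 1333)
11^32 ≡ 981^2 = 962361 ≡ 1268 (mod 1333)
11^64 ≡ 1268^2 = 1607824 ≡ 226 (mod 1333)
11^128 ≡ 226^2 = 51076 ≡ 422 (mod 1333)
11^256 ≡ 422^2 = 178084 ≡ 795 (mod 1333)
11^512 ≡ 795^2 = 632025 ≡ 183 (mod 1333)
11^1024 ≡ 183^2 = 33489 ≡ 164 (mod 1333)
1332 = 1024 + 256 + 32 + 16 + 4 in binary powers of 2.
So 11^1332 ≡ 164 · 795 · 1268 · 981 · 1311 ≡ 78 (mod 1333).
Since 78 ≠ 1, base 11 is a Fermat witness: 1333 is composite.

78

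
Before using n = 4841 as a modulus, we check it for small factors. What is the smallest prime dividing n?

4841 is odd.
Digit sum 17, not divisible by 3.
Ends in 1: not divisible by 5.
7: 4841 = 7·691 + 4
11: 4841 = 11·440 + 1
13: 4841 = 13·372 + 5
17: 4841 = 17·284 + 13
19: 4841 = 19·254 + 15
23: 4841 = 23·210 + 11
29: 4841 = 29·166 + 27
31: 4841 = 31·156 + 5
37: 4841 = 37·130 + 31
41: 4841 = 41·118 + 3
43: 4841 = 43·112 + 25
47: 4841 = 47·103

47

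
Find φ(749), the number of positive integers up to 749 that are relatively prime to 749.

636

Factor: 749 = 7 · 107.
φ(749) = (7−1) · (107−1) = 6 · 106 = 636.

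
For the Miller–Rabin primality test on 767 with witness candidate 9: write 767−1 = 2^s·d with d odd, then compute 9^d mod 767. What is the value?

767 − 1 = 766 = 2^1 · 383, so d = 383.
9^1 ≡ 9 (mod 767)
9^2 ≡ 9^2 = 81 ≡ 81 (mod 767)
9^4 ≡ 81^2 = 6561 ≡ 425 (mod 767)
9^8 ≡ 425^2 = 180625 ≡ 380 (mod 767)
9^16 ≡ 380^2 = 144400 ≡ 204 (mod 767)
9^32 ≡ 204^2 = 41616 ≡ 198 (mod 767)
9^64 ≡ 198^2 = 39204 ≡ 87 (mod 767)
9^128 ≡ 87^2 = 7569 ≡ 666 (mod 767)
9^256 ≡ 666^2 = 443556 ≡ 230 (mod 767)
383 = 256 + 64 + 32 + 16 + 8 + 4 + 2 + 1 in binary powers of 2.
So 9^383 ≡ 230 · 87 · 198 · 204 · 380 · 425 · 81 · 9 ≡ 146 (mod 767).
Squaring chain: 146; never reaches −1, so base 9 is a Miller–Rabin witness that 767 is composite.

146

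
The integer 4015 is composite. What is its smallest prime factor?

5

4015 is odd.
Digit sum 10, not divisible by 3.
Ends in 5: divisible by 5.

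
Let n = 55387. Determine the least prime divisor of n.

55387 is odd.
Digit sum 28, not divisible by 3.
Ends in 7: not divisible by 5.
7: 55387 = 7·7912 + 3
11: 55387 = 11·5035 + 2
13: 55387 = 13·4260 + 7
17: 55387 = 17·3258 + 1
19: 55387 = 19·2915 + 2
23: 55387 = 23·2408 + 3
29: 55387 = 29·1909 + 26
31: 55387 = 31·1786 + 21
37: 55387 = 37·1496 + 35
41: 55387 = 41·1350 + 37
43: 55387 = 43·1288 + 3
47: 55387 = 47·1178 + 21
53: 55387 = 53·1045 + 2
59: 55387 = 59·938 + 45
61: 55387 = 61·907 + 60
67: 55387 = 67·826 + 45
71: 55387 = 71·780 + 7
73: 55387 = 73·758 + 53
79: 55387 = 79·701 + 8
83: 55387 = 83·667 + 26
89: 55387 = 89·622 + 29
97: 55387 = 97·571

97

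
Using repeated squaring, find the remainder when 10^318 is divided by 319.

10^1 ≡ 10 (mod 319)
10^2 ≡ 10^2 = 100 ≡ 100 (mod 319)
10^4 ≡ 100^2 = 10000 ≡ 111 (mod 319)
10^8 ≡ 111^2 = 12321 ≡ 199 (mod 319)
10^16 ≡ 199^2 = 39601 ≡ 45 (mod 319)
10^32 ≡ 45^2 = 2025 ≡ 111 (mod 319)
10^64 ≡ 111^2 = 12321 ≡ 199 (mod 319)
10^128 ≡ 199^2 = 39601 ≡ 45 (mod 319)
10^256 ≡ 45^2 = 2025 ≡ 111 (mod 319)
318 = 256 + 32 + 16 + 8 + 4 + 2 in binary powers of 2.
So 10^318 ≡ 111 · 111 · 45 · 199 · 111 · 100 ≡ 122 (mod 319).
Since 122 ≠ 1, base 10 is a Fermat witness: 319 is composite.

122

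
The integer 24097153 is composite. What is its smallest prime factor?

24097153 is odd.
Digit sum 31, not divisible by 3.
Ends in 3: not divisible by 5.
7: 24097153 = 7·3442450 + 3
11: 24097153 = 11·2190650 + 3
13: 24097153 = 13·1853627 + 2
17: 24097153 = 17·1417479 + 10
19: 24097153 = 19·1268271 + 4
23: 24097153 = 23·1047702 + 7
29: 24097153 = 29·830936 + 9
31: 24097153 = 31·777327 + 16
37: 24097153 = 37·651274 + 15
41: 24097153 = 41·587735 + 18
43: 24097153 = 43·560398 + 39
47: 24097153 = 47·512705 + 18
53: 24097153 = 53·454663 + 14
59: 24097153 = 59·408426 + 19
61: 24097153 = 61·395035 + 18
67: 24097153 = 67·359659

67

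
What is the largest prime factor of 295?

59

295 = 5 · 59
59 is prime.
So 295 = 5 · 59; the largest prime factor is 59.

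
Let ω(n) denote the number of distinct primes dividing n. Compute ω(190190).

6

190190 = 2 · 95095
95095 = 5 · 19019
19019 = 7 · 2717
2717 = 11 · 247
247 = 13 · 19
190190 = 2 · 5 · 7 · 11 · 13 · 19, which has 6 distinct prime factors.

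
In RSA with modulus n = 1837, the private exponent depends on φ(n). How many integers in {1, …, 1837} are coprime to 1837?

1660

Factor: 1837 = 11 · 167.
φ(1837) = (11−1) · (167−1) = 10 · 166 = 1660.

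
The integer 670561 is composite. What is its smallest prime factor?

670561 is odd.
Digit sum 25, not divisible by 3.
Ends in 1: not divisible by 5.
7: 670561 = 7·95794 + 3
11: 670561 = 11·60960 + 1
13: 670561 = 13·51581 + 8
17: 670561 = 17·39444 + 13
19: 670561 = 19·35292 + 13
23: 670561 = 23·29154 + 19
29: 670561 = 29·23122 + 23
31: 670561 = 31·21631

31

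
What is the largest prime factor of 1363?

1363 = 29 · 47
47 is prime.
So 1363 = 29 · 47; the largest prime factor is 47.

47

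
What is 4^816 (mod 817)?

4^1 ≡ 4 (mod 817)
4^2 ≡ 4^2 = 16 ≡ 16 (mod 817)
4^4 ≡ 16^2 = 256 ≡ 256 (mod 817)
4^8 ≡ 256^2 = 65536 ≡ 176 (mod 817)
4^16 ≡ 176^2 = 30976 ≡ 747 (mod 817)
4^32 ≡ 747^2 = 558009 ≡ 815 (mod 817)
4^64 ≡ 815^2 = 664225 ≡ 4 (mod 817)
4^128 ≡ 4^2 = 16 ≡ 16 (mod 817)
4^256 ≡ 16^2 = 256 ≡ 256 (mod 817)
4^512 ≡ 256^2 = 65536 ≡ 176 (mod 817)
816 = 512 + 256 + 32 + 16 in binary powers of 2.
So 4^816 ≡ 176 · 256 · 815 · 747 ≡ 600 (mod 817).
Since 600 ≠ 1, base 4 is a Fermat witness: 817 is composite.

600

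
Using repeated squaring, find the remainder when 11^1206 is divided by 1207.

144

11^1 ≡ 11 (mod 1207)
11^2 ≡ 11^2 = 121 ≡ 121 (mod 1207)
11^4 ≡ 121^2 = 14641 ≡ 157 (mod 1207)
11^8 ≡ 157^2 = 24649 ≡ 509 (mod 1207)
11^16 ≡ 509^2 = 259081 ≡ 783 (mod 1207)
11^32 ≡ 783^2 = 613089 ≡ 1140 (mod 1207)
11^64 ≡ 1140^2 = 1299600 ≡ 868 (mod 1207)
11^128 ≡ 868^2 = 753424 ≡ 256 (mod 1207)
11^256 ≡ 256^2 = 65536 ≡ 358 (mod 1207)
11^512 ≡ 358^2 = 128164 ≡ 222 (mod 1207)
11^1024 ≡ 222^2 = 49284 ≡ 1004 (mod 1207)
1206 = 1024 + 128 + 32 + 16 + 4 + 2 in binary powers of 2.
So 11^1206 ≡ 1004 · 256 · 1140 · 783 · 157 · 121 ≡ 144 (mod 1207).
Since 144 ≠ 1, base 11 is a Fermat witness: 1207 is composite.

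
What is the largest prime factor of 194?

97

194 = 2 · 97
97 is prime.
So 194 = 2 · 97; the largest prime factor is 97.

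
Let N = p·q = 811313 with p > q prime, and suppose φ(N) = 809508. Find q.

φ(n) = (p−1)(q−1) = n − (p+q) + 1, so p + q = 811313 − 809508 + 1 = 1806.
p and q are the roots of t² − 1806t + 811313 = 0.
Discriminant: 1806² − 4·811313 = 3261636 − 3245252 = 16384; √16384 = 128.
q = (1806 − 128)/2 = 839, p = (1806 + 128)/2 = 967.
Check: 839 · 967 = 811313.

839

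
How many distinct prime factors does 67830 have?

6

67830 = 2 · 33915
33915 = 3 · 11305
11305 = 5 · 2261
2261 = 7 · 323
323 = 17 · 19
67830 = 2 · 3 · 5 · 7 · 17 · 19, which has 6 distinct prime factors.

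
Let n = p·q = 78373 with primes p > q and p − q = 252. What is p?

433

Since p = q + 252, we have 78373 = q(q + 252), so q² + 252q − 78373 = 0.
Discriminant: 252² + 4·78373 = 63504 + 313492 = 376996; √376996 = 614.
q = (−252 + 614)/2 = 181, and p = q + 252 = 433.
Check: 181 · 433 = 78373.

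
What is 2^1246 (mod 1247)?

173

2^1 ≡ 2 (mod 1247)
2^2 ≡ 2^2 = 4 ≡ 4 (mod 1247)
2^4 ≡ 4^2 = 16 ≡ 16 (mod 1247)
2^8 ≡ 16^2 = 256 ≡ 256 (mod 1247)
2^16 ≡ 256^2 = 65536 ≡ 692 (mod 1247)
2^32 ≡ 692^2 = 478864 ≡ 16 (mod 1247)
2^64 ≡ 16^2 = 256 ≡ 256 (mod 1247)
2^128 ≡ 256^2 = 65536 ≡ 692 (mod 1247)
2^256 ≡ 692^2 = 478864 ≡ 16 (mod 1247)
2^512 ≡ 16^2 = 256 ≡ 256 (mod 1247)
2^1024 ≡ 256^2 = 65536 ≡ 692 (mod 1247)
1246 = 1024 + 128 + 64 + 16 + 8 + 4 + 2 in binary powers of 2.
So 2^1246 ≡ 692 · 692 · 256 · 692 · 256 · 16 · 4 ≡ 173 (mod 1247).
Since 173 ≠ 1, base 2 is a Fermat witness: 1247 is composite.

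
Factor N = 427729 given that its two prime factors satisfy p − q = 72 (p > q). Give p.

691

Since p = q + 72, we have 427729 = q(q + 72), so q² + 72q − 427729 = 0.
Discriminant: 72² + 4·427729 = 5184 + 1710916 = 1716100; √1716100 = 1310.
q = (−72 + 1310)/2 = 619, and p = q + 72 = 691.
Check: 619 · 691 = 427729.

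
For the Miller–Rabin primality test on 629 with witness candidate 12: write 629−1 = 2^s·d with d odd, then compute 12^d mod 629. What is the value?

201

629 − 1 = 628 = 2^2 · 157, so d = 157.
12^1 ≡ 12 (mod 629)
12^2 ≡ 12^2 = 144 ≡ 144 (mod 629)
12^4 ≡ 144^2 = 20736 ≡ 608 (mod 629)
12^8 ≡ 608^2 = 369664 ≡ 441 (mod 629)
12^16 ≡ 441^2 = 194481 ≡ 120 (mod 629)
12^32 ≡ 120^2 = 14400 ≡ 562 (mod 629)
12^64 ≡ 562^2 = 315844 ≡ 86 (mod 629)
12^128 ≡ 86^2 = 7396 ≡ 477 (mod 629)
157 = 128 + 16 + 8 + 4 + 1 in binary powers of 2.
So 12^157 ≡ 477 · 120 · 441 · 608 · 12 ≡ 201 (mod 629).
Squaring chain: 201 → 145; never reaches −1, so base 12 is a Miller–Rabin witness that 629 is composite.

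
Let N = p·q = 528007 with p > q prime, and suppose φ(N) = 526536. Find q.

φ(n) = (p−1)(q−1) = n − (p+q) + 1, so p + q = 528007 − 526536 + 1 = 1472.
p and q are the roots of t² − 1472t + 528007 = 0.
Discriminant: 1472² − 4·528007 = 2166784 − 2112028 = 54756; √54756 = 234.
q = (1472 − 234)/2 = 619, p = (1472 + 234)/2 = 853.
Check: 619 · 853 = 528007.

619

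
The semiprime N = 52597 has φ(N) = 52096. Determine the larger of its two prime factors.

φ(n) = (p−1)(q−1) = n − (p+q) + 1, so p + q = 52597 − 52096 + 1 = 502.
p and q are the roots of t² − 502t + 52597 = 0.
Discriminant: 502² − 4·52597 = 252004 − 210388 = 41616; √41616 = 204.
q = (502 − 204)/2 = 149, p = (502 + 204)/2 = 353.
Check: 149 · 353 = 52597.

353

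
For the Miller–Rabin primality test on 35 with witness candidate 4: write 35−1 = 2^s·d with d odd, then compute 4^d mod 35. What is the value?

35 − 1 = 34 = 2^1 · 17, so d = 17.
4^1 ≡ 4 (mod 35)
4^2 ≡ 4^2 = 16 ≡ 16 (mod 35)
4^4 ≡ 16^2 = 256 ≡ 11 (mod 35)
4^8 ≡ 11^2 = 121 ≡ 16 (mod 35)
4^16 ≡ 16^2 = 256 ≡ 11 (mod 35)
17 = 16 + 1 in binary powers of 2.
So 4^17 ≡ 11 · 4 ≡ 9 (mod 35).
Squaring chain: 9; never reaches −1, so base 4 is a Miller–Rabin witness that 35 is composite.

9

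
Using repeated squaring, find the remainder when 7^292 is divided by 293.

1

7^1 ≡ 7 (mod 293)
7^2 ≡ 7^2 = 49 ≡ 49 (mod 293)
7^4 ≡ 49^2 = 2401 ≡ 57 (mod 293)
7^8 ≡ 57^2 = 3249 ≡ 26 (mod 293)
7^16 ≡ 26^2 = 676 ≡ 90 (mod 293)
7^32 ≡ 90^2 = 8100 ≡ 189 (mod 293)
7^64 ≡ 189^2 = 35721 ≡ 268 (mod 293)
7^128 ≡ 268^2 = 71824 ≡ 39 (mod 293)
7^256 ≡ 39^2 = 1521 ≡ 56 (mod 293)
292 = 256 + 32 + 4 in binary powers of 2.
So 7^292 ≡ 56 · 189 · 57 ≡ 1 (mod 293).
Since the result is 1, base 7 gives no evidence that 293 is composite.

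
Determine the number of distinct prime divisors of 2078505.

6

2078505 = 3^2 · 230945
230945 = 5 · 46189
46189 = 11 · 4199
4199 = 13 · 323
323 = 17 · 19
2078505 = 3^2 · 5 · 11 · 13 · 17 · 19, which has 6 distinct prime factors.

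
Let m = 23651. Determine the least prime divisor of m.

23651 is odd.
Digit sum 17, not divisible by 3.
Ends in 1: not divisible by 5.
7: 23651 = 7·3378 + 5
11: 23651 = 11·2150 + 1
13: 23651 = 13·1819 + 4
17: 23651 = 17·1391 + 4
19: 23651 = 19·1244 + 15
23: 23651 = 23·1028 + 7
29: 23651 = 29·815 + 16
31: 23651 = 31·762 + 29
37: 23651 = 37·639 + 8
41: 23651 = 41·576 + 35
43: 23651 = 43·550 + 1
47: 23651 = 47·503 + 10
53: 23651 = 53·446 + 13
59: 23651 = 59·400 + 51
61: 23651 = 61·387 + 44
67: 23651 = 67·353

67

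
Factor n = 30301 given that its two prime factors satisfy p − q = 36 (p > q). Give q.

157

Since p = q + 36, we have 30301 = q(q + 36), so q² + 36q − 30301 = 0.
Discriminant: 36² + 4·30301 = 1296 + 121204 = 122500; √122500 = 350.
q = (−36 + 350)/2 = 157, and p = q + 36 = 193.
Check: 157 · 193 = 30301.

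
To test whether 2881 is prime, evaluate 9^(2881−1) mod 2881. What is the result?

1632

9^1 ≡ 9 (mod 2881)
9^2 ≡ 9^2 = 81 ≡ 81 (mod 2881)
9^4 ≡ 81^2 = 6561 ≡ 799 (mod 2881)
9^8 ≡ 799^2 = 638401 ≡ 1700 (mod 2881)
9^16 ≡ 1700^2 = 2890000 ≡ 357 (mod 2881)
9^32 ≡ 357^2 = 127449 ≡ 685 (mod 2881)
9^64 ≡ 685^2 = 469225 ≡ 2503 (mod 2881)
9^128 ≡ 2503^2 = 6265009 ≡ 1715 (mod 2881)
9^256 ≡ 1715^2 = 2941225 ≡ 2605 (mod 2881)
9^512 ≡ 2605^2 = 6786025 ≡ 1270 (mod 2881)
9^1024 ≡ 1270^2 = 1612900 ≡ 2421 (mod 2881)
9^2048 ≡ 2421^2 = 5861241 ≡ 1287 (mod 2881)
2880 = 2048 + 512 + 256 + 64 in binary powers of 2.
So 9^2880 ≡ 1287 · 1270 · 2605 · 2503 ≡ 1632 (mod 2881).
Since 1632 ≠ 1, base 9 is a Fermat witness: 2881 is composite.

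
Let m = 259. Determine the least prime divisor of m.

7

259 is odd.
Digit sum 16, not divisible by 3.
Ends in 9: not divisible by 5.
7: 259 = 7·37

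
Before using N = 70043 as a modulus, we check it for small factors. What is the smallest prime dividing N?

89

70043 is odd.
Digit sum 14, not divisible by 3.
Ends in 3: not divisible by 5.
7: 70043 = 7·10006 + 1
11: 70043 = 11·6367 + 6
13: 70043 = 13·5387 + 12
17: 70043 = 17·4120 + 3
19: 70043 = 19·3686 + 9
23: 70043 = 23·3045 + 8
29: 70043 = 29·2415 + 8
31: 70043 = 31·2259 + 14
37: 70043 = 37·1893 + 2
41: 70043 = 41·1708 + 15
43: 70043 = 43·1628 + 39
47: 70043 = 47·1490 + 13
53: 70043 = 53·1321 + 30
59: 70043 = 59·1187 + 10
61: 70043 = 61·1148 + 15
67: 70043 = 67·1045 + 28
71: 70043 = 71·986 + 37
73: 70043 = 73·959 + 36
79: 70043 = 79·886 + 49
83: 70043 = 83·843 + 74
89: 70043 = 89·787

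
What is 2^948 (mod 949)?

300

2^1 ≡ 2 (mod 949)
2^2 ≡ 2^2 = 4 ≡ 4 (mod 949)
2^4 ≡ 4^2 = 16 ≡ 16 (mod 949)
2^8 ≡ 16^2 = 256 ≡ 256 (mod 949)
2^16 ≡ 256^2 = 65536 ≡ 55 (mod 949)
2^32 ≡ 55^2 = 3025 ≡ 178 (mod 949)
2^64 ≡ 178^2 = 31684 ≡ 367 (mod 949)
2^128 ≡ 367^2 = 134689 ≡ 880 (mod 949)
2^256 ≡ 880^2 = 774400 ≡ 16 (mod 949)
2^512 ≡ 16^2 = 256 ≡ 256 (mod 949)
948 = 512 + 256 + 128 + 32 + 16 + 4 in binary powers of 2.
So 2^948 ≡ 256 · 16 · 880 · 178 · 55 · 16 ≡ 300 (mod 949).
Since 300 ≠ 1, base 2 is a Fermat witness: 949 is composite.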